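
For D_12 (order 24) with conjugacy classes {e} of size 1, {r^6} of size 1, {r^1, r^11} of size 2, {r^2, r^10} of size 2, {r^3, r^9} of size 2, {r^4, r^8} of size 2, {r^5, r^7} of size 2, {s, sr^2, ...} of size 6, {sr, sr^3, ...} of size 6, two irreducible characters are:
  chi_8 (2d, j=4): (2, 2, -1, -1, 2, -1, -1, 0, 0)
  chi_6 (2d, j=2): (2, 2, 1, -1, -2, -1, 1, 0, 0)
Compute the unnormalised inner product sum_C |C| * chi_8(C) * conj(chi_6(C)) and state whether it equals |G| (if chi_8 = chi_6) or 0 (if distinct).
Sum = 0; so <chi_8, chi_6> = 0 (distinct irreducibles are orthogonal).

Derivation: Compute term by term over conjugacy classes (|C| * chi_8(C) * conj(chi_6(C))):
  1*(2)*conj(2) + 1*(2)*conj(2) + 2*(-1)*conj(1) + 2*(-1)*conj(-1) + 2*(2)*conj(-2) + 2*(-1)*conj(-1) + 2*(-1)*conj(1) + 6*(0)*conj(0) + 6*(0)*conj(0)
  = (4) + (4) + (-2) + (2) + (-8) + (2) + (-2) + (0) + (0)
  = 0.
Dividing by |G| = 24 gives 0/24 = 0, matching the row-orthogonality relation <chi_8, chi_6> = [chi_8 = chi_6].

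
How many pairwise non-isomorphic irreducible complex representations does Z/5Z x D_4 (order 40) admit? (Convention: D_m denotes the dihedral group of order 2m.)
25

Justification: The number of irreducible complex representations of a finite group equals its number of conjugacy classes. For a direct product, #classes(G x H) = #classes(G) * #classes(H). Z/5Z has 5 classes (abelian), D_4 has 5 classes, so 5 * 5 = 25, so Z/5Z x D_4 (order 40) has exactly 25 irreducible complex representations.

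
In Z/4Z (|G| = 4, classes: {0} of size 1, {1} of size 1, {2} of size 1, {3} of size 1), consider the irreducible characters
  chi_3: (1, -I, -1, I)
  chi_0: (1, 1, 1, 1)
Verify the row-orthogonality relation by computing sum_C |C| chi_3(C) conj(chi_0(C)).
Sum = 0; so <chi_3, chi_0> = 0 (distinct irreducibles are orthogonal).

Argument: Compute term by term over conjugacy classes (|C| * chi_3(C) * conj(chi_0(C))):
  1*(1)*conj(1) + 1*(-I)*conj(1) + 1*(-1)*conj(1) + 1*(I)*conj(1)
  = (1) + (-I) + (-1) + (I)
  = 0.
(Exp terms are combined using exp(i*s)*conj(exp(i*t)) = exp(i*(s-t)), and sums of them are collapsed using the identity that for every m > 1 the m distinct m-th roots of unity sum to 0, e.g. 1 + exp(2*I*pi/3) + exp(-2*I*pi/3) = 0.)
Dividing by |G| = 4 gives 0/4 = 0, matching the row-orthogonality relation <chi_3, chi_0> = [chi_3 = chi_0].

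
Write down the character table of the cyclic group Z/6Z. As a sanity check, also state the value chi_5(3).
Character table of Z/6Z (irreps indexed chi_0,...,chi_5 with chi_k(m) = zeta_6^(k*m), zeta_6 = exp(2*pi*i/6)):
  irrep \ class  {0} (size 1)  {1} (size 1)    {2} (size 1)    {3} (size 1)  {4} (size 1)    {5} (size 1)  
  chi_0          1             1               1               1             1               1             
  chi_1          1             exp(I*pi/3)     exp(2*I*pi/3)   -1            exp(-2*I*pi/3)  exp(-I*pi/3)  
  chi_2          1             exp(2*I*pi/3)   exp(-2*I*pi/3)  1             exp(2*I*pi/3)   exp(-2*I*pi/3)
  chi_3          1             -1              1               -1            1               -1            
  chi_4          1             exp(-2*I*pi/3)  exp(2*I*pi/3)   1             exp(-2*I*pi/3)  exp(2*I*pi/3) 
  chi_5          1             exp(-I*pi/3)    exp(-2*I*pi/3)  -1            exp(2*I*pi/3)   exp(I*pi/3)   

Spot check: chi_5(3) = zeta_6^(5*3) = zeta_6^15 = -1.

Reasoning: Z/6Z is abelian, so all 6 irreducible complex representations are 1-dimensional. They are given by chi_k(m) = zeta_6^(k*m) for k = 0,...,5. Row orthogonality: sum_m chi_k(m) conj(chi_l(m)) = 6 * [k = l].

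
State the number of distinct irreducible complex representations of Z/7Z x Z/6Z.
42

Why: The number of irreducible complex representations of a finite group equals its number of conjugacy classes. Z/7Z x Z/6Z is abelian of order 42, so every element is its own conjugacy class: 42 classes, so Z/7Z x Z/6Z (order 42) has exactly 42 irreducible complex representations.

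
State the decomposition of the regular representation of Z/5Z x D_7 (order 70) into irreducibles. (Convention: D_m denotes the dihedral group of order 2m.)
Each irreducible V_i of dimension d_i appears with multiplicity d_i, i.e. rho_reg = (direct sum over all irreducibles V_i) d_i V_i. The irreducible dimensions for Z/5Z x D_7 are 1, 1, 1, 1, 1, 1, 1, 1, 1, 1, 2, 2, 2, 2, 2, 2, 2, 2, 2, 2, 2, 2, 2, 2, 2: 10 irreducibles of dimension 1, each with multiplicity 1; 15 irreducibles of dimension 2, each with multiplicity 2. Total dimension 10*1*1 + 15*2*2 = 70 = |G|.

Proof sketch: General theorem: in the regular representation of a finite group G, each irreducible appears with multiplicity equal to its dimension. Check: dim(rho_reg) = sum d_i^2 = 1 + 1 + 1 + 1 + 1 + 1 + 1 + 1 + 1 + 1 + 4 + 4 + 4 + 4 + 4 + 4 + 4 + 4 + 4 + 4 + 4 + 4 + 4 + 4 + 4 = 70 = |G|.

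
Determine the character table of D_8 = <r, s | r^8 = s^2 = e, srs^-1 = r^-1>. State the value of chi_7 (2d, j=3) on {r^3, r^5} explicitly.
Conjugacy classes: {e} of size 1, {r^4} of size 1, {r^1, r^7} of size 2, {r^2, r^6} of size 2, {r^3, r^5} of size 2, {s, sr^2, ...} of size 4, {sr, sr^3, ...} of size 4.
Character table:
  irrep \ class              {e} (size 1)  {r^4} (size 1)  {r^1, r^7} (size 2)  {r^2, r^6} (size 2)  {r^3, r^5} (size 2)  {s, sr^2, ...} (size 4)  {sr, sr^3, ...} (size 4)
  chi_1 (triv)               1             1               1                    1                    1                    1                        1                       
  chi_2 (sign: r->1, s->-1)  1             1               1                    1                    1                    -1                       -1                      
  chi_3 (r->-1, s->1)        1             1               -1                   1                    -1                   1                        -1                      
  chi_4 (r->-1, s->-1)       1             1               -1                   1                    -1                   -1                       1                       
  chi_5 (2d, j=1)            2             -2              sqrt(2)              0                    -sqrt(2)             0                        0                       
  chi_6 (2d, j=2)            2             2               0                    -2                   0                    0                        0                       
  chi_7 (2d, j=3)            2             -2              -sqrt(2)             0                    sqrt(2)              0                        0                       

Spot check: chi_7 (2d, j=3) on {r^3, r^5} = sqrt(2).

Details: D_8 has order 2*8 = 16 with 7 conjugacy classes, hence 7 irreducibles. Sum of squared dims 1 + 1 + 1 + 1 + 4 + 4 + 4 = 16 = |G|. Linear characters come from the abelianisation; the 2-dimensional irreps have character r^k -> 2*cos(2*pi*j*k/8), reflections -> 0.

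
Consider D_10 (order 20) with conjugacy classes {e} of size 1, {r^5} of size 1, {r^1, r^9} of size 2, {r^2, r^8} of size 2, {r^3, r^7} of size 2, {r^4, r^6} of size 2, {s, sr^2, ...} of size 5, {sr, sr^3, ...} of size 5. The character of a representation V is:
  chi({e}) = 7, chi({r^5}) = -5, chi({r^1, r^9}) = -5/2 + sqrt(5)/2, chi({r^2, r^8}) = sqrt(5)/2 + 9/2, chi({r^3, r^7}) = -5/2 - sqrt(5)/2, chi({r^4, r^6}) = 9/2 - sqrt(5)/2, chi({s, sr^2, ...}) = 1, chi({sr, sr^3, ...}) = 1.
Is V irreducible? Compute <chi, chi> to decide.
Not irreducible (reducible): <chi, chi> = 10 > 1.

Reasoning: <chi, chi> = (1/|G|) sum_C |C| * |chi(C)|^2 = (1/20)[1*|7|^2 + 1*|-5|^2 + 2*|-5/2 + sqrt(5)/2|^2 + 2*|sqrt(5)/2 + 9/2|^2 + 2*|-5/2 - sqrt(5)/2|^2 + 2*|9/2 - sqrt(5)/2|^2 + 5*|1|^2 + 5*|1|^2]
  = (1/20)[(49) + (25) + (15 - 5*sqrt(5)) + (9*sqrt(5) + 43) + (5*sqrt(5) + 15) + (43 - 9*sqrt(5)) + (5) + (5)] = 200/20 = 10.
A character is irreducible iff <chi, chi> = 1, so this representation is reducible.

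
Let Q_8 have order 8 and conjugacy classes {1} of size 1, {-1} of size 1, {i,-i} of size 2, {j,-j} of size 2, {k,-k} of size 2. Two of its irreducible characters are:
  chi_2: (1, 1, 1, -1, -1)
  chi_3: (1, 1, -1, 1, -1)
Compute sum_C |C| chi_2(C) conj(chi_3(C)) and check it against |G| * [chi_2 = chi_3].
Sum = 0; so <chi_2, chi_3> = 0 (distinct irreducibles are orthogonal).

Details: Compute term by term over conjugacy classes (|C| * chi_2(C) * conj(chi_3(C))):
  1*(1)*conj(1) + 1*(1)*conj(1) + 2*(1)*conj(-1) + 2*(-1)*conj(1) + 2*(-1)*conj(-1)
  = (1) + (1) + (-2) + (-2) + (2)
  = 0.
Dividing by |G| = 8 gives 0/8 = 0, matching the row-orthogonality relation <chi_2, chi_3> = [chi_2 = chi_3].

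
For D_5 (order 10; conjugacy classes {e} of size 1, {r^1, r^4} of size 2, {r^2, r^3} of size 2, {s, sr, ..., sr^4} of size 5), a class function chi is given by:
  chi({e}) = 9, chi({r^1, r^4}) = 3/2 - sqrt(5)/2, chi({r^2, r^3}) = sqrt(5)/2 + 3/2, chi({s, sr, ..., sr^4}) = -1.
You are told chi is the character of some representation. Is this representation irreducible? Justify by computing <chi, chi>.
Not irreducible (reducible): <chi, chi> = 10 > 1.

Derivation: <chi, chi> = (1/|G|) sum_C |C| * |chi(C)|^2 = (1/10)[1*|9|^2 + 2*|3/2 - sqrt(5)/2|^2 + 2*|sqrt(5)/2 + 3/2|^2 + 5*|-1|^2]
  = (1/10)[(81) + (7 - 3*sqrt(5)) + (3*sqrt(5) + 7) + (5)] = 100/10 = 10.
A character is irreducible iff <chi, chi> = 1, so this representation is reducible.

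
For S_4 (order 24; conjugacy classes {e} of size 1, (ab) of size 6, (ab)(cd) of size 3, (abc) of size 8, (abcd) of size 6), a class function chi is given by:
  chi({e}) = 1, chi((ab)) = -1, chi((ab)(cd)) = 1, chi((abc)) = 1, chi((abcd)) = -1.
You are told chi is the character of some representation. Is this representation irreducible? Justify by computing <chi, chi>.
Irreducible: <chi, chi> = 1.

Details: <chi, chi> = (1/|G|) sum_C |C| * |chi(C)|^2 = (1/24)[1*|1|^2 + 6*|-1|^2 + 3*|1|^2 + 8*|1|^2 + 6*|-1|^2]
  = (1/24)[(1) + (6) + (3) + (8) + (6)] = 24/24 = 1.
A character is irreducible iff <chi, chi> = 1, so this representation is irreducible.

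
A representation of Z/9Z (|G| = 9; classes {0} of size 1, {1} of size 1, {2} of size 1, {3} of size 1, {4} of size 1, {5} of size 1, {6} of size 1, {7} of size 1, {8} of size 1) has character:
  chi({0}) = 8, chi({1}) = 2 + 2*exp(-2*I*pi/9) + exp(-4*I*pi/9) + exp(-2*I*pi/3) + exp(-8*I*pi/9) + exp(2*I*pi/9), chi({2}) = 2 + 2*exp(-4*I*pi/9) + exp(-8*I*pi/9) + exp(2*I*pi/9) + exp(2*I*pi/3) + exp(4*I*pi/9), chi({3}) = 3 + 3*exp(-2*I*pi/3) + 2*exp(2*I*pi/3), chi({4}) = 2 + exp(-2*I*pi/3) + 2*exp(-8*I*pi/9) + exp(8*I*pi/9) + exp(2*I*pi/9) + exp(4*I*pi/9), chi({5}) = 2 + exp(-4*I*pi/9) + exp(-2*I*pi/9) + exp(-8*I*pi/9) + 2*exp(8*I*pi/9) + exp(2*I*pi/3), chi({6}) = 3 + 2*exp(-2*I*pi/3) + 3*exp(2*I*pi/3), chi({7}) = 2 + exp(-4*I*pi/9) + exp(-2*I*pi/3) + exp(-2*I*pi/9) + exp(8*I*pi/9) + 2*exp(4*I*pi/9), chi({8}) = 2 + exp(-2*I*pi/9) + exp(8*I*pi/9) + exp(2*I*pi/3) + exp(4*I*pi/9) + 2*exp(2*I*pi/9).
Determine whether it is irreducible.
Not irreducible (reducible): <chi, chi> = 12 > 1.

Derivation: <chi, chi> = (1/|G|) sum_C |C| * |chi(C)|^2 = (1/9)[1*|8|^2 + 1*|2 + 2*exp(-2*I*pi/9) + exp(-4*I*pi/9) + exp(-2*I*pi/3) + exp(-8*I*pi/9) + exp(2*I*pi/9)|^2 + 1*|2 + 2*exp(-4*I*pi/9) + exp(-8*I*pi/9) + exp(2*I*pi/9) + exp(2*I*pi/3) + exp(4*I*pi/9)|^2 + 1*|3 + 3*exp(-2*I*pi/3) + 2*exp(2*I*pi/3)|^2 + 1*|2 + exp(-2*I*pi/3) + 2*exp(-8*I*pi/9) + exp(8*I*pi/9) + exp(2*I*pi/9) + exp(4*I*pi/9)|^2 + 1*|2 + exp(-4*I*pi/9) + exp(-2*I*pi/9) + exp(-8*I*pi/9) + 2*exp(8*I*pi/9) + exp(2*I*pi/3)|^2 + 1*|3 + 2*exp(-2*I*pi/3) + 3*exp(2*I*pi/3)|^2 + 1*|2 + exp(-4*I*pi/9) + exp(-2*I*pi/3) + exp(-2*I*pi/9) + exp(8*I*pi/9) + 2*exp(4*I*pi/9)|^2 + 1*|2 + exp(-2*I*pi/9) + exp(8*I*pi/9) + exp(2*I*pi/3) + exp(4*I*pi/9) + 2*exp(2*I*pi/9)|^2]
  = (1/9)[(64) + (12 + 7*exp(-4*I*pi/9) + 10*exp(-2*I*pi/9) + 5*exp(-2*I*pi/3) + 4*exp(-8*I*pi/9) + 4*exp(8*I*pi/9) + 5*exp(2*I*pi/3) + 10*exp(2*I*pi/9) + 7*exp(4*I*pi/9)) + (12 + 10*exp(-4*I*pi/9) + 5*exp(-2*I*pi/3) + 4*exp(-2*I*pi/9) + 7*exp(-8*I*pi/9) + 7*exp(8*I*pi/9) + 4*exp(2*I*pi/9) + 5*exp(2*I*pi/3) + 10*exp(4*I*pi/9)) + (1) + (12 + 7*exp(-2*I*pi/9) + 5*exp(-2*I*pi/3) + 4*exp(-4*I*pi/9) + 10*exp(-8*I*pi/9) + 10*exp(8*I*pi/9) + 4*exp(4*I*pi/9) + 5*exp(2*I*pi/3) + 7*exp(2*I*pi/9)) + (12 + 7*exp(-2*I*pi/9) + 5*exp(-2*I*pi/3) + 4*exp(-4*I*pi/9) + 10*exp(-8*I*pi/9) + 10*exp(8*I*pi/9) + 4*exp(4*I*pi/9) + 5*exp(2*I*pi/3) + 7*exp(2*I*pi/9)) + (1) + (12 + 10*exp(-4*I*pi/9) + 5*exp(-2*I*pi/3) + 4*exp(-2*I*pi/9) + 7*exp(-8*I*pi/9) + 7*exp(8*I*pi/9) + 4*exp(2*I*pi/9) + 5*exp(2*I*pi/3) + 10*exp(4*I*pi/9)) + (12 + 7*exp(-4*I*pi/9) + 10*exp(-2*I*pi/9) + 5*exp(-2*I*pi/3) + 4*exp(-8*I*pi/9) + 4*exp(8*I*pi/9) + 5*exp(2*I*pi/3) + 10*exp(2*I*pi/9) + 7*exp(4*I*pi/9))] = 108/9 = 12.
(Exp terms are combined using exp(i*s)*conj(exp(i*t)) = exp(i*(s-t)), and sums of them are collapsed using the identity that for every m > 1 the m distinct m-th roots of unity sum to 0, e.g. 1 + exp(2*I*pi/3) + exp(-2*I*pi/3) = 0.)
A character is irreducible iff <chi, chi> = 1, so this representation is reducible.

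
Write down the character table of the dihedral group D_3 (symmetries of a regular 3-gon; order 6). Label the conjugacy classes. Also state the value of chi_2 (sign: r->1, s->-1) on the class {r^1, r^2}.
Conjugacy classes: {e} of size 1, {r^1, r^2} of size 2, {s, sr, ..., sr^2} of size 3.
Character table:
  irrep \ class              {e} (size 1)  {r^1, r^2} (size 2)  {s, sr, ..., sr^2} (size 3)
  chi_1 (triv)               1             1                    1                          
  chi_2 (sign: r->1, s->-1)  1             1                    -1                         
  chi_3 (2d, j=1)            2             -1                   0                          

Spot check: chi_2 (sign: r->1, s->-1) on {r^1, r^2} = 1.

Justification: D_3 has order 2*3 = 6 with 3 conjugacy classes, hence 3 irreducibles. Sum of squared dims 1 + 1 + 4 = 6 = |G|. Linear characters come from the abelianisation; the 2-dimensional irreps have character r^k -> 2*cos(2*pi*j*k/3), reflections -> 0.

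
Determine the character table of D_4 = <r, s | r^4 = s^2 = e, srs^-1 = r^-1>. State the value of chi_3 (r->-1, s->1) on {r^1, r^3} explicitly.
Conjugacy classes: {e} of size 1, {r^2} of size 1, {r^1, r^3} of size 2, {s, sr^2, ...} of size 2, {sr, sr^3, ...} of size 2.
Character table:
  irrep \ class              {e} (size 1)  {r^2} (size 1)  {r^1, r^3} (size 2)  {s, sr^2, ...} (size 2)  {sr, sr^3, ...} (size 2)
  chi_1 (triv)               1             1               1                    1                        1                       
  chi_2 (sign: r->1, s->-1)  1             1               1                    -1                       -1                      
  chi_3 (r->-1, s->1)        1             1               -1                   1                        -1                      
  chi_4 (r->-1, s->-1)       1             1               -1                   -1                       1                       
  chi_5 (2d, j=1)            2             -2              0                    0                        0                       

Spot check: chi_3 (r->-1, s->1) on {r^1, r^3} = -1.

D_4 has order 2*4 = 8 with 5 conjugacy classes, hence 5 irreducibles. Sum of squared dims 1 + 1 + 1 + 1 + 4 = 8 = |G|. Linear characters come from the abelianisation; the 2-dimensional irreps have character r^k -> 2*cos(2*pi*j*k/4), reflections -> 0.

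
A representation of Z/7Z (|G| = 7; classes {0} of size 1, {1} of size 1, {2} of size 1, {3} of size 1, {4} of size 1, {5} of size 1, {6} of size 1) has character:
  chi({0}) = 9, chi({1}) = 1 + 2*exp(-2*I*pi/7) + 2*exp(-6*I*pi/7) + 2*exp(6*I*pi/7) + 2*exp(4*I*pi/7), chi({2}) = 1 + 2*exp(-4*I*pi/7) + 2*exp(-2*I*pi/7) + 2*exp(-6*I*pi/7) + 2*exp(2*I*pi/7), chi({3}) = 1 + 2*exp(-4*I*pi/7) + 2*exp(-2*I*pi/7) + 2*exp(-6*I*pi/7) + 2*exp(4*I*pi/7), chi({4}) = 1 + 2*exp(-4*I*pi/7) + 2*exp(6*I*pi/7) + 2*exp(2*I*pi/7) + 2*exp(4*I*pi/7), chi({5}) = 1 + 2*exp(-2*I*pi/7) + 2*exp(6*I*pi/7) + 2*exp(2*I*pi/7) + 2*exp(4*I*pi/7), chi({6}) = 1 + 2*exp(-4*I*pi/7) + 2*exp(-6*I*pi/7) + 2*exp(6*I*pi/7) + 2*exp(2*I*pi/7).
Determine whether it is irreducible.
Not irreducible (reducible): <chi, chi> = 17 > 1.

Justification: <chi, chi> = (1/|G|) sum_C |C| * |chi(C)|^2 = (1/7)[1*|9|^2 + 1*|1 + 2*exp(-2*I*pi/7) + 2*exp(-6*I*pi/7) + 2*exp(6*I*pi/7) + 2*exp(4*I*pi/7)|^2 + 1*|1 + 2*exp(-4*I*pi/7) + 2*exp(-2*I*pi/7) + 2*exp(-6*I*pi/7) + 2*exp(2*I*pi/7)|^2 + 1*|1 + 2*exp(-4*I*pi/7) + 2*exp(-2*I*pi/7) + 2*exp(-6*I*pi/7) + 2*exp(4*I*pi/7)|^2 + 1*|1 + 2*exp(-4*I*pi/7) + 2*exp(6*I*pi/7) + 2*exp(2*I*pi/7) + 2*exp(4*I*pi/7)|^2 + 1*|1 + 2*exp(-2*I*pi/7) + 2*exp(6*I*pi/7) + 2*exp(2*I*pi/7) + 2*exp(4*I*pi/7)|^2 + 1*|1 + 2*exp(-4*I*pi/7) + 2*exp(-6*I*pi/7) + 2*exp(6*I*pi/7) + 2*exp(2*I*pi/7)|^2]
  = (1/7)[(81) + (17 + 10*exp(-4*I*pi/7) + 10*exp(-2*I*pi/7) + 12*exp(-6*I*pi/7) + 12*exp(6*I*pi/7) + 10*exp(2*I*pi/7) + 10*exp(4*I*pi/7)) + (17 + 10*exp(-4*I*pi/7) + 12*exp(-2*I*pi/7) + 10*exp(-6*I*pi/7) + 10*exp(6*I*pi/7) + 12*exp(2*I*pi/7) + 10*exp(4*I*pi/7)) + (17 + 12*exp(-4*I*pi/7) + 10*exp(-2*I*pi/7) + 10*exp(-6*I*pi/7) + 10*exp(6*I*pi/7) + 10*exp(2*I*pi/7) + 12*exp(4*I*pi/7)) + (17 + 12*exp(-4*I*pi/7) + 10*exp(-2*I*pi/7) + 10*exp(-6*I*pi/7) + 10*exp(6*I*pi/7) + 10*exp(2*I*pi/7) + 12*exp(4*I*pi/7)) + (17 + 10*exp(-4*I*pi/7) + 12*exp(-2*I*pi/7) + 10*exp(-6*I*pi/7) + 10*exp(6*I*pi/7) + 12*exp(2*I*pi/7) + 10*exp(4*I*pi/7)) + (17 + 10*exp(-4*I*pi/7) + 10*exp(-2*I*pi/7) + 12*exp(-6*I*pi/7) + 12*exp(6*I*pi/7) + 10*exp(2*I*pi/7) + 10*exp(4*I*pi/7))] = 119/7 = 17.
(Exp terms are combined using exp(i*s)*conj(exp(i*t)) = exp(i*(s-t)), and sums of them are collapsed using the identity that for every m > 1 the m distinct m-th roots of unity sum to 0, e.g. 1 + exp(2*I*pi/3) + exp(-2*I*pi/3) = 0.)
A character is irreducible iff <chi, chi> = 1, so this representation is reducible.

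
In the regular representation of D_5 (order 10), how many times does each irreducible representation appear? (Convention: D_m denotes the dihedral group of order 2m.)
Each irreducible V_i of dimension d_i appears with multiplicity d_i, i.e. rho_reg = (direct sum over all irreducibles V_i) d_i V_i. The irreducible dimensions for D_5 are 1, 1, 2, 2: 2 irreducibles of dimension 1, each with multiplicity 1; 2 irreducibles of dimension 2, each with multiplicity 2. Total dimension 2*1*1 + 2*2*2 = 10 = |G|.

Argument: General theorem: in the regular representation of a finite group G, each irreducible appears with multiplicity equal to its dimension. Check: dim(rho_reg) = sum d_i^2 = 1 + 1 + 4 + 4 = 10 = |G|.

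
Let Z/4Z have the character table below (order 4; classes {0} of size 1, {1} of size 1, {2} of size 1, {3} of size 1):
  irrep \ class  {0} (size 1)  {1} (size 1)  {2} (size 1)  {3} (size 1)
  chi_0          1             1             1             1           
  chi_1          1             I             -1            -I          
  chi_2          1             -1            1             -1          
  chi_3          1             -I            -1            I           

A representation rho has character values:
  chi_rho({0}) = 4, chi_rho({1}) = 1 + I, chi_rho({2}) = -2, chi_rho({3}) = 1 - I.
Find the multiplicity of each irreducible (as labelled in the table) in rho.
Multiplicities: chi_0: 1, chi_1: 2, chi_2: 0, chi_3: 1.

Derivation: Use <chi_rho, chi> = (1/|G|) sum_C |C| * chi_rho(C) * conj(chi(C)) with |G| = 4 for each irreducible chi in the table:
  <chi_rho, chi_0> = (1/4)[1*(4)*conj(1) + 1*(1 + I)*conj(1) + 1*(-2)*conj(1) + 1*(1 - I)*conj(1)]
      = (1/4)[(4) + (1 + I) + (-2) + (1 - I)] = 4/4 = 1
  <chi_rho, chi_1> = (1/4)[1*(4)*conj(1) + 1*(1 + I)*conj(I) + 1*(-2)*conj(-1) + 1*(1 - I)*conj(-I)]
      = (1/4)[(4) + (1 - I) + (2) + (1 + I)] = 8/4 = 2
  <chi_rho, chi_2> = (1/4)[1*(4)*conj(1) + 1*(1 + I)*conj(-1) + 1*(-2)*conj(1) + 1*(1 - I)*conj(-1)]
      = (1/4)[(4) + (-1 - I) + (-2) + (-1 + I)] = 0/4 = 0
  <chi_rho, chi_3> = (1/4)[1*(4)*conj(1) + 1*(1 + I)*conj(-I) + 1*(-2)*conj(-1) + 1*(1 - I)*conj(I)]
      = (1/4)[(4) + (-1 + I) + (2) + (-1 - I)] = 4/4 = 1
(Exp terms are combined using exp(i*s)*conj(exp(i*t)) = exp(i*(s-t)), and sums of them are collapsed using the identity that for every m > 1 the m distinct m-th roots of unity sum to 0, e.g. 1 + exp(2*I*pi/3) + exp(-2*I*pi/3) = 0.)
Dimension check: dim(rho) = sum (mult * dim) = 1*1 + 2*1 + 0*1 + 1*1 = 4 = chi_rho(e) = 4.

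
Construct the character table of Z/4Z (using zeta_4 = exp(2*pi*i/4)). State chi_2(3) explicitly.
Character table of Z/4Z (irreps indexed chi_0,...,chi_3 with chi_k(m) = zeta_4^(k*m), zeta_4 = exp(2*pi*i/4)):
  irrep \ class  {0} (size 1)  {1} (size 1)  {2} (size 1)  {3} (size 1)
  chi_0          1             1             1             1           
  chi_1          1             I             -1            -I          
  chi_2          1             -1            1             -1          
  chi_3          1             -I            -1            I           

Spot check: chi_2(3) = zeta_4^(2*3) = zeta_4^6 = -1.

Justification: Z/4Z is abelian, so all 4 irreducible complex representations are 1-dimensional. They are given by chi_k(m) = zeta_4^(k*m) for k = 0,...,3. Row orthogonality: sum_m chi_k(m) conj(chi_l(m)) = 4 * [k = l].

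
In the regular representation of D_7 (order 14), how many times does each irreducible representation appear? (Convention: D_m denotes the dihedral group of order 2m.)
Each irreducible V_i of dimension d_i appears with multiplicity d_i, i.e. rho_reg = (direct sum over all irreducibles V_i) d_i V_i. The irreducible dimensions for D_7 are 1, 1, 2, 2, 2: 2 irreducibles of dimension 1, each with multiplicity 1; 3 irreducibles of dimension 2, each with multiplicity 2. Total dimension 2*1*1 + 3*2*2 = 14 = |G|.

Details: General theorem: in the regular representation of a finite group G, each irreducible appears with multiplicity equal to its dimension. Check: dim(rho_reg) = sum d_i^2 = 1 + 1 + 4 + 4 + 4 = 14 = |G|.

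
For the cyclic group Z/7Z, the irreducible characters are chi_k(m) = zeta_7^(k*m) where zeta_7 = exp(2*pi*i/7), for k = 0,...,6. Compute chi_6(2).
chi_6(2) = zeta_7^12 = exp(-4*I*pi/7)

chi_6(2) = zeta_7^(6*2) = zeta_7^12. Since zeta_7^7 = 1, this equals zeta_7^5 = exp(2*pi*i*5/7) = exp(-4*I*pi/7).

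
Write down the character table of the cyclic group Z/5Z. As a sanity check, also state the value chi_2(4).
Character table of Z/5Z (irreps indexed chi_0,...,chi_4 with chi_k(m) = zeta_5^(k*m), zeta_5 = exp(2*pi*i/5)):
  irrep \ class  {0} (size 1)  {1} (size 1)    {2} (size 1)    {3} (size 1)    {4} (size 1)  
  chi_0          1             1               1               1               1             
  chi_1          1             exp(2*I*pi/5)   exp(4*I*pi/5)   exp(-4*I*pi/5)  exp(-2*I*pi/5)
  chi_2          1             exp(4*I*pi/5)   exp(-2*I*pi/5)  exp(2*I*pi/5)   exp(-4*I*pi/5)
  chi_3          1             exp(-4*I*pi/5)  exp(2*I*pi/5)   exp(-2*I*pi/5)  exp(4*I*pi/5) 
  chi_4          1             exp(-2*I*pi/5)  exp(-4*I*pi/5)  exp(4*I*pi/5)   exp(2*I*pi/5) 

Spot check: chi_2(4) = zeta_5^(2*4) = zeta_5^8 = exp(-4*I*pi/5).

Z/5Z is abelian, so all 5 irreducible complex representations are 1-dimensional. They are given by chi_k(m) = zeta_5^(k*m) for k = 0,...,4. Row orthogonality: sum_m chi_k(m) conj(chi_l(m)) = 5 * [k = l].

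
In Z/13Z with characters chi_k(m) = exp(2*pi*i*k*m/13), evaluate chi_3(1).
chi_3(1) = zeta_13^3 = exp(6*I*pi/13)

Reasoning: chi_3(1) = zeta_13^(3*1) = zeta_13^3. Since zeta_13^13 = 1, this equals zeta_13^3 = exp(2*pi*i*3/13) = exp(6*I*pi/13).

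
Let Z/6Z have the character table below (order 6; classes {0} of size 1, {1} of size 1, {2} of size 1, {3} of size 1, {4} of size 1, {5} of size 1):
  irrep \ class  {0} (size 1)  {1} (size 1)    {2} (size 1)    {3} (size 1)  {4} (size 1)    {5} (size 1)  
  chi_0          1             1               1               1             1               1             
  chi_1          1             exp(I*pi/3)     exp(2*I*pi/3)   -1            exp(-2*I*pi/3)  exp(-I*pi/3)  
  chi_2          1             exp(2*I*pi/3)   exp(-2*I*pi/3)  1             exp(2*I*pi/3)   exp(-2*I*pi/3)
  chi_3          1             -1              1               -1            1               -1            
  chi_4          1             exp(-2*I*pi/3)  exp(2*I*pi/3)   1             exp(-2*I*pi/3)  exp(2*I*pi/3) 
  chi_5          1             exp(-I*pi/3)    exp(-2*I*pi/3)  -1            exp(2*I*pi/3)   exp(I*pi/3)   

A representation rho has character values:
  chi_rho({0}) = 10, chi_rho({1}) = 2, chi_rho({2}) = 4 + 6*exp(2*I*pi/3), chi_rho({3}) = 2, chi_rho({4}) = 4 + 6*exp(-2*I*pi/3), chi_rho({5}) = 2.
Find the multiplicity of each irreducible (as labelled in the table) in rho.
Multiplicities: chi_0: 3, chi_1: 3, chi_2: 0, chi_3: 1, chi_4: 3, chi_5: 0.

Argument: Use <chi_rho, chi> = (1/|G|) sum_C |C| * chi_rho(C) * conj(chi(C)) with |G| = 6 for each irreducible chi in the table:
  <chi_rho, chi_0> = (1/6)[1*(10)*conj(1) + 1*(2)*conj(1) + 1*(4 + 6*exp(2*I*pi/3))*conj(1) + 1*(2)*conj(1) + 1*(4 + 6*exp(-2*I*pi/3))*conj(1) + 1*(2)*conj(1)]
      = (1/6)[(10) + (2) + (4 + 6*exp(2*I*pi/3)) + (2) + (4 + 6*exp(-2*I*pi/3)) + (2)] = 18/6 = 3
  <chi_rho, chi_1> = (1/6)[1*(10)*conj(1) + 1*(2)*conj(exp(I*pi/3)) + 1*(4 + 6*exp(2*I*pi/3))*conj(exp(2*I*pi/3)) + 1*(2)*conj(-1) + 1*(4 + 6*exp(-2*I*pi/3))*conj(exp(-2*I*pi/3)) + 1*(2)*conj(exp(-I*pi/3))]
      = (1/6)[(10) + (2*exp(-I*pi/3)) + (6 + 4*exp(-2*I*pi/3)) + (-2) + (6 + 4*exp(2*I*pi/3)) + (2*exp(I*pi/3))] = 18/6 = 3
  <chi_rho, chi_2> = (1/6)[1*(10)*conj(1) + 1*(2)*conj(exp(2*I*pi/3)) + 1*(4 + 6*exp(2*I*pi/3))*conj(exp(-2*I*pi/3)) + 1*(2)*conj(1) + 1*(4 + 6*exp(-2*I*pi/3))*conj(exp(2*I*pi/3)) + 1*(2)*conj(exp(-2*I*pi/3))]
      = (1/6)[(10) + (3*exp(-I*pi/3) + 2*exp(-2*I*pi/3) + 3*exp(2*I*pi/3)) + (6*exp(-2*I*pi/3) + 4*exp(2*I*pi/3)) + (2) + (4*exp(-2*I*pi/3) + 6*exp(2*I*pi/3)) + (3*exp(-2*I*pi/3) + 2*exp(2*I*pi/3) + 3*exp(I*pi/3))] = 0/6 = 0
  <chi_rho, chi_3> = (1/6)[1*(10)*conj(1) + 1*(2)*conj(-1) + 1*(4 + 6*exp(2*I*pi/3))*conj(1) + 1*(2)*conj(-1) + 1*(4 + 6*exp(-2*I*pi/3))*conj(1) + 1*(2)*conj(-1)]
      = (1/6)[(10) + (-2) + (4 + 6*exp(2*I*pi/3)) + (-2) + (4 + 6*exp(-2*I*pi/3)) + (-2)] = 6/6 = 1
  <chi_rho, chi_4> = (1/6)[1*(10)*conj(1) + 1*(2)*conj(exp(-2*I*pi/3)) + 1*(4 + 6*exp(2*I*pi/3))*conj(exp(2*I*pi/3)) + 1*(2)*conj(1) + 1*(4 + 6*exp(-2*I*pi/3))*conj(exp(-2*I*pi/3)) + 1*(2)*conj(exp(2*I*pi/3))]
      = (1/6)[(10) + (2*exp(2*I*pi/3)) + (6 + 4*exp(-2*I*pi/3)) + (2) + (6 + 4*exp(2*I*pi/3)) + (2*exp(-2*I*pi/3))] = 18/6 = 3
  <chi_rho, chi_5> = (1/6)[1*(10)*conj(1) + 1*(2)*conj(exp(-I*pi/3)) + 1*(4 + 6*exp(2*I*pi/3))*conj(exp(-2*I*pi/3)) + 1*(2)*conj(-1) + 1*(4 + 6*exp(-2*I*pi/3))*conj(exp(2*I*pi/3)) + 1*(2)*conj(exp(I*pi/3))]
      = (1/6)[(10) + (3*exp(-I*pi/3) + 2*exp(I*pi/3) + 3*exp(2*I*pi/3)) + (6*exp(-2*I*pi/3) + 4*exp(2*I*pi/3)) + (-2) + (4*exp(-2*I*pi/3) + 6*exp(2*I*pi/3)) + (3*exp(-2*I*pi/3) + 2*exp(-I*pi/3) + 3*exp(I*pi/3))] = 0/6 = 0
(Exp terms are combined using exp(i*s)*conj(exp(i*t)) = exp(i*(s-t)), and sums of them are collapsed using the identity that for every m > 1 the m distinct m-th roots of unity sum to 0, e.g. 1 + exp(2*I*pi/3) + exp(-2*I*pi/3) = 0.)
Dimension check: dim(rho) = sum (mult * dim) = 3*1 + 3*1 + 0*1 + 1*1 + 3*1 + 0*1 = 10 = chi_rho(e) = 10.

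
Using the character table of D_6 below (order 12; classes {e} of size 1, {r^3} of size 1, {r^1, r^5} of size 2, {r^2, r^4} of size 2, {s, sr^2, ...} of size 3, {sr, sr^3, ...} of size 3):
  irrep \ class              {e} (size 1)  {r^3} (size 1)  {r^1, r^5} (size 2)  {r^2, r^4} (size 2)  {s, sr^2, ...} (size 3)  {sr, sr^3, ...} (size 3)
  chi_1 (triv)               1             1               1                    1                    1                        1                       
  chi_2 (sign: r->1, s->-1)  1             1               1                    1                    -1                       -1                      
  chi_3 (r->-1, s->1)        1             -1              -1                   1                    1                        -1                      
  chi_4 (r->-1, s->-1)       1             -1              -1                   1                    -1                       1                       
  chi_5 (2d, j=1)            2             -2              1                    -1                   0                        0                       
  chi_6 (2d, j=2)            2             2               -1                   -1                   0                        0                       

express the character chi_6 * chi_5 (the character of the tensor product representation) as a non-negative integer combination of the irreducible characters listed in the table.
chi_6 tensor chi_5 = chi_3 + chi_4 + chi_5 (all other irreducibles have multiplicity 0).

The character of a tensor product is the pointwise product (chi_6 * chi_5)(C) = chi_6(C) * chi_5(C):
  {e}: (2)*(2), {r^3}: (2)*(-2), {r^1, r^5}: (-1)*(1), {r^2, r^4}: (-1)*(-1), {s, sr^2, ...}: (0)*(0), {sr, sr^3, ...}: (0)*(0)
so (chi_6 * chi_5) takes values
  {e} -> 4, {r^3} -> -4, {r^1, r^5} -> -1, {r^2, r^4} -> 1, {s, sr^2, ...} -> 0, {sr, sr^3, ...} -> 0.
Now take the inner product of this character with each irreducible chi from the table, <chi_6*chi_5, chi> = (1/12) sum_C |C| (chi_6*chi_5)(C) conj(chi(C)):
  <chi_6*chi_5, chi_1> = (1/12)[1*(4)*conj(1) + 1*(-4)*conj(1) + 2*(-1)*conj(1) + 2*(1)*conj(1) + 3*(0)*conj(1) + 3*(0)*conj(1)]
      = (1/12)[(4) + (-4) + (-2) + (2) + (0) + (0)] = 0/12 = 0
  <chi_6*chi_5, chi_2> = (1/12)[1*(4)*conj(1) + 1*(-4)*conj(1) + 2*(-1)*conj(1) + 2*(1)*conj(1) + 3*(0)*conj(-1) + 3*(0)*conj(-1)]
      = (1/12)[(4) + (-4) + (-2) + (2) + (0) + (0)] = 0/12 = 0
  <chi_6*chi_5, chi_3> = (1/12)[1*(4)*conj(1) + 1*(-4)*conj(-1) + 2*(-1)*conj(-1) + 2*(1)*conj(1) + 3*(0)*conj(1) + 3*(0)*conj(-1)]
      = (1/12)[(4) + (4) + (2) + (2) + (0) + (0)] = 12/12 = 1
  <chi_6*chi_5, chi_4> = (1/12)[1*(4)*conj(1) + 1*(-4)*conj(-1) + 2*(-1)*conj(-1) + 2*(1)*conj(1) + 3*(0)*conj(-1) + 3*(0)*conj(1)]
      = (1/12)[(4) + (4) + (2) + (2) + (0) + (0)] = 12/12 = 1
  <chi_6*chi_5, chi_5> = (1/12)[1*(4)*conj(2) + 1*(-4)*conj(-2) + 2*(-1)*conj(1) + 2*(1)*conj(-1) + 3*(0)*conj(0) + 3*(0)*conj(0)]
      = (1/12)[(8) + (8) + (-2) + (-2) + (0) + (0)] = 12/12 = 1
  <chi_6*chi_5, chi_6> = (1/12)[1*(4)*conj(2) + 1*(-4)*conj(2) + 2*(-1)*conj(-1) + 2*(1)*conj(-1) + 3*(0)*conj(0) + 3*(0)*conj(0)]
      = (1/12)[(8) + (-8) + (2) + (-2) + (0) + (0)] = 0/12 = 0
Hence the multiplicities are chi_3: 1, chi_4: 1, chi_5: 1. Dimension check: dim(chi_6)*dim(chi_5) = 2*2 = 4 and sum (mult * dim) = 1*1 + 1*1 + 1*2 = 4.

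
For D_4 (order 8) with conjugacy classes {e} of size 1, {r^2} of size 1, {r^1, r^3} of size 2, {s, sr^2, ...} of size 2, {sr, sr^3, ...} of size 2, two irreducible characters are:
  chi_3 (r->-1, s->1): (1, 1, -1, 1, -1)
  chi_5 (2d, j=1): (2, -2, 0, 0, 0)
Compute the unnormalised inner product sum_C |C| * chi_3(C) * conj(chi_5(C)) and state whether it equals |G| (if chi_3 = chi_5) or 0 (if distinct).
Sum = 0; so <chi_3, chi_5> = 0 (distinct irreducibles are orthogonal).

Argument: Compute term by term over conjugacy classes (|C| * chi_3(C) * conj(chi_5(C))):
  1*(1)*conj(2) + 1*(1)*conj(-2) + 2*(-1)*conj(0) + 2*(1)*conj(0) + 2*(-1)*conj(0)
  = (2) + (-2) + (0) + (0) + (0)
  = 0.
Dividing by |G| = 8 gives 0/8 = 0, matching the row-orthogonality relation <chi_3, chi_5> = [chi_3 = chi_5].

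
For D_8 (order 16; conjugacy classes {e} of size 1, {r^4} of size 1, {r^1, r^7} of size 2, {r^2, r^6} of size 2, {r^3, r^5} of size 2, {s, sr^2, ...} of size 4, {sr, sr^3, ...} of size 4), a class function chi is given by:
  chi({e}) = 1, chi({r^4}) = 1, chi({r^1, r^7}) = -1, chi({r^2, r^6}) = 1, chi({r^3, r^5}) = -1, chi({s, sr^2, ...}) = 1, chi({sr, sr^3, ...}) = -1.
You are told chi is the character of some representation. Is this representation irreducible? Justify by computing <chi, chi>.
Irreducible: <chi, chi> = 1.

<chi, chi> = (1/|G|) sum_C |C| * |chi(C)|^2 = (1/16)[1*|1|^2 + 1*|1|^2 + 2*|-1|^2 + 2*|1|^2 + 2*|-1|^2 + 4*|1|^2 + 4*|-1|^2]
  = (1/16)[(1) + (1) + (2) + (2) + (2) + (4) + (4)] = 16/16 = 1.
A character is irreducible iff <chi, chi> = 1, so this representation is irreducible.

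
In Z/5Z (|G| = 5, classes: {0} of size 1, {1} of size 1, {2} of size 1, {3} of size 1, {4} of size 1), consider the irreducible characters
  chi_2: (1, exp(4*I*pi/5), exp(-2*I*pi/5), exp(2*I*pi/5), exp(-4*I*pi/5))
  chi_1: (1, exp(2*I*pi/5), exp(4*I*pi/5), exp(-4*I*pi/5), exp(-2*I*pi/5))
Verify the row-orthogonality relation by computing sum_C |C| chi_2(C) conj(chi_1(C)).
Sum = 0; so <chi_2, chi_1> = 0 (distinct irreducibles are orthogonal).

Compute term by term over conjugacy classes (|C| * chi_2(C) * conj(chi_1(C))):
  1*(1)*conj(1) + 1*(exp(4*I*pi/5))*conj(exp(2*I*pi/5)) + 1*(exp(-2*I*pi/5))*conj(exp(4*I*pi/5)) + 1*(exp(2*I*pi/5))*conj(exp(-4*I*pi/5)) + 1*(exp(-4*I*pi/5))*conj(exp(-2*I*pi/5))
  = (1) + (exp(2*I*pi/5)) + (exp(4*I*pi/5)) + (exp(-4*I*pi/5)) + (exp(-2*I*pi/5))
  = 0.
(Exp terms are combined using exp(i*s)*conj(exp(i*t)) = exp(i*(s-t)), and sums of them are collapsed using the identity that for every m > 1 the m distinct m-th roots of unity sum to 0, e.g. 1 + exp(2*I*pi/3) + exp(-2*I*pi/3) = 0.)
Dividing by |G| = 5 gives 0/5 = 0, matching the row-orthogonality relation <chi_2, chi_1> = [chi_2 = chi_1].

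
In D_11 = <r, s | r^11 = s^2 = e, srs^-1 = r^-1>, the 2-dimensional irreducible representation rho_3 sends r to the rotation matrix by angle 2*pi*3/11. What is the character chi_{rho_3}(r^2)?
chi_{rho_3}(r^2) = 2*cos(2*pi*3*2/11) = -2*cos(pi/11)

rho_3(r^2) is rotation by angle 2*pi*3*2/11, whose trace is 2*cos(2*pi*3*2/11) = -2*cos(pi/11).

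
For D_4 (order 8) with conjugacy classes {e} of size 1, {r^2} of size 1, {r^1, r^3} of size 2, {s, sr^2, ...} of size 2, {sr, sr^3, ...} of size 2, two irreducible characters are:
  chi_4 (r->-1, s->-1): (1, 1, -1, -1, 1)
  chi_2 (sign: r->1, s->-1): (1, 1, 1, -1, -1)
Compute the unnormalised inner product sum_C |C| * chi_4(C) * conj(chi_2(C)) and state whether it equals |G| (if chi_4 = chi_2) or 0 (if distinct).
Sum = 0; so <chi_4, chi_2> = 0 (distinct irreducibles are orthogonal).

Reasoning: Compute term by term over conjugacy classes (|C| * chi_4(C) * conj(chi_2(C))):
  1*(1)*conj(1) + 1*(1)*conj(1) + 2*(-1)*conj(1) + 2*(-1)*conj(-1) + 2*(1)*conj(-1)
  = (1) + (1) + (-2) + (2) + (-2)
  = 0.
Dividing by |G| = 8 gives 0/8 = 0, matching the row-orthogonality relation <chi_4, chi_2> = [chi_4 = chi_2].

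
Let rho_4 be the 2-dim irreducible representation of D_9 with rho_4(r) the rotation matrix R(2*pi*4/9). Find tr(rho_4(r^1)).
chi_{rho_4}(r^1) = 2*cos(2*pi*4*1/9) = -2*cos(pi/9)

Working: rho_4(r^1) is rotation by angle 2*pi*4*1/9, whose trace is 2*cos(2*pi*4*1/9) = -2*cos(pi/9).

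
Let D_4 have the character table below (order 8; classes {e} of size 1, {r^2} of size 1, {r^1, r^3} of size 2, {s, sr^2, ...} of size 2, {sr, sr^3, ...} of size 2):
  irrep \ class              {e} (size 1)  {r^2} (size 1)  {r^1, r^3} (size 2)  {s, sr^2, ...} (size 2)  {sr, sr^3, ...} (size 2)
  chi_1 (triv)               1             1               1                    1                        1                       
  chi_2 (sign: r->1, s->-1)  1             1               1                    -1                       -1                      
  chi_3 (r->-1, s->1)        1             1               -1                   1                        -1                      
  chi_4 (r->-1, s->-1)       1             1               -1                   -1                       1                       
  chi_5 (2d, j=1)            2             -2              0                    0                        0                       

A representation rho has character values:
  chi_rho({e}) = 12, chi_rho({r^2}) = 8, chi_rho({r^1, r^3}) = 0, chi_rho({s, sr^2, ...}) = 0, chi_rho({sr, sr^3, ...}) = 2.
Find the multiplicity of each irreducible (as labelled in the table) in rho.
Multiplicities: chi_1: 3, chi_2: 2, chi_3: 2, chi_4: 3, chi_5: 1.

Use <chi_rho, chi> = (1/|G|) sum_C |C| * chi_rho(C) * conj(chi(C)) with |G| = 8 for each irreducible chi in the table:
  <chi_rho, chi_1> = (1/8)[1*(12)*conj(1) + 1*(8)*conj(1) + 2*(0)*conj(1) + 2*(0)*conj(1) + 2*(2)*conj(1)]
      = (1/8)[(12) + (8) + (0) + (0) + (4)] = 24/8 = 3
  <chi_rho, chi_2> = (1/8)[1*(12)*conj(1) + 1*(8)*conj(1) + 2*(0)*conj(1) + 2*(0)*conj(-1) + 2*(2)*conj(-1)]
      = (1/8)[(12) + (8) + (0) + (0) + (-4)] = 16/8 = 2
  <chi_rho, chi_3> = (1/8)[1*(12)*conj(1) + 1*(8)*conj(1) + 2*(0)*conj(-1) + 2*(0)*conj(1) + 2*(2)*conj(-1)]
      = (1/8)[(12) + (8) + (0) + (0) + (-4)] = 16/8 = 2
  <chi_rho, chi_4> = (1/8)[1*(12)*conj(1) + 1*(8)*conj(1) + 2*(0)*conj(-1) + 2*(0)*conj(-1) + 2*(2)*conj(1)]
      = (1/8)[(12) + (8) + (0) + (0) + (4)] = 24/8 = 3
  <chi_rho, chi_5> = (1/8)[1*(12)*conj(2) + 1*(8)*conj(-2) + 2*(0)*conj(0) + 2*(0)*conj(0) + 2*(2)*conj(0)]
      = (1/8)[(24) + (-16) + (0) + (0) + (0)] = 8/8 = 1
Dimension check: dim(rho) = sum (mult * dim) = 3*1 + 2*1 + 2*1 + 3*1 + 1*2 = 12 = chi_rho(e) = 12.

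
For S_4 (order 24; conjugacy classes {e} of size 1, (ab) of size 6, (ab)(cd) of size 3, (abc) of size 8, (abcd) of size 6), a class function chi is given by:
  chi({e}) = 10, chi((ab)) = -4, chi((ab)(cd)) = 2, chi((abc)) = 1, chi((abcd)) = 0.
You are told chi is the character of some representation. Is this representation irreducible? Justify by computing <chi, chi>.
Not irreducible (reducible): <chi, chi> = 9 > 1.

Why: <chi, chi> = (1/|G|) sum_C |C| * |chi(C)|^2 = (1/24)[1*|10|^2 + 6*|-4|^2 + 3*|2|^2 + 8*|1|^2 + 6*|0|^2]
  = (1/24)[(100) + (96) + (12) + (8) + (0)] = 216/24 = 9.
A character is irreducible iff <chi, chi> = 1, so this representation is reducible.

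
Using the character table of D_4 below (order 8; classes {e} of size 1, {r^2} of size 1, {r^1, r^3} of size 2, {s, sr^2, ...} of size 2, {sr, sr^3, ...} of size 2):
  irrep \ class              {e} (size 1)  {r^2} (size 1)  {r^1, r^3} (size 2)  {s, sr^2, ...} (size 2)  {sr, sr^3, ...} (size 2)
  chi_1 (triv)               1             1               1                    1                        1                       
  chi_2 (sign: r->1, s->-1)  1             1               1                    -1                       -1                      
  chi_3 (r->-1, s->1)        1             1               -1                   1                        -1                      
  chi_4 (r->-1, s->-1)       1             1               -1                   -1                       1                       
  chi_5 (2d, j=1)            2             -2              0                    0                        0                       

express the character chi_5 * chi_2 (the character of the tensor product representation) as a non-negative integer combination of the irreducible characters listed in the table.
chi_5 tensor chi_2 = chi_5 (all other irreducibles have multiplicity 0).

Reasoning: The character of a tensor product is the pointwise product (chi_5 * chi_2)(C) = chi_5(C) * chi_2(C):
  {e}: (2)*(1), {r^2}: (-2)*(1), {r^1, r^3}: (0)*(1), {s, sr^2, ...}: (0)*(-1), {sr, sr^3, ...}: (0)*(-1)
so (chi_5 * chi_2) takes values
  {e} -> 2, {r^2} -> -2, {r^1, r^3} -> 0, {s, sr^2, ...} -> 0, {sr, sr^3, ...} -> 0.
Now take the inner product of this character with each irreducible chi from the table, <chi_5*chi_2, chi> = (1/8) sum_C |C| (chi_5*chi_2)(C) conj(chi(C)):
  <chi_5*chi_2, chi_1> = (1/8)[1*(2)*conj(1) + 1*(-2)*conj(1) + 2*(0)*conj(1) + 2*(0)*conj(1) + 2*(0)*conj(1)]
      = (1/8)[(2) + (-2) + (0) + (0) + (0)] = 0/8 = 0
  <chi_5*chi_2, chi_2> = (1/8)[1*(2)*conj(1) + 1*(-2)*conj(1) + 2*(0)*conj(1) + 2*(0)*conj(-1) + 2*(0)*conj(-1)]
      = (1/8)[(2) + (-2) + (0) + (0) + (0)] = 0/8 = 0
  <chi_5*chi_2, chi_3> = (1/8)[1*(2)*conj(1) + 1*(-2)*conj(1) + 2*(0)*conj(-1) + 2*(0)*conj(1) + 2*(0)*conj(-1)]
      = (1/8)[(2) + (-2) + (0) + (0) + (0)] = 0/8 = 0
  <chi_5*chi_2, chi_4> = (1/8)[1*(2)*conj(1) + 1*(-2)*conj(1) + 2*(0)*conj(-1) + 2*(0)*conj(-1) + 2*(0)*conj(1)]
      = (1/8)[(2) + (-2) + (0) + (0) + (0)] = 0/8 = 0
  <chi_5*chi_2, chi_5> = (1/8)[1*(2)*conj(2) + 1*(-2)*conj(-2) + 2*(0)*conj(0) + 2*(0)*conj(0) + 2*(0)*conj(0)]
      = (1/8)[(4) + (4) + (0) + (0) + (0)] = 8/8 = 1
Hence the multiplicities are chi_5: 1. Dimension check: dim(chi_5)*dim(chi_2) = 2*1 = 2 and sum (mult * dim) = 1*2 = 2.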